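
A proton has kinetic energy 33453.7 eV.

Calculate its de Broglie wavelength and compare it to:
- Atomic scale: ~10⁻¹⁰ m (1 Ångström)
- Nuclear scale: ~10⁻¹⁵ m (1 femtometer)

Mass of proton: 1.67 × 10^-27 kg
λ = 1.57 × 10^-13 m, which is between nuclear and atomic scales.

Using λ = h/√(2mKE):

KE = 33453.7 eV = 5.360 × 10^-15 J

λ = h/√(2mKE)
λ = (6.626 × 10^-34 J·s) / √(2 × 1.67 × 10^-27 kg × 5.360 × 10^-15 J)
λ = 1.57 × 10^-13 m

Comparison:
- Atomic scale (10⁻¹⁰ m): λ is 0.0016× this size
- Nuclear scale (10⁻¹⁵ m): λ is 1.6e+02× this size

The wavelength is between nuclear and atomic scales.

This wavelength is appropriate for probing atomic structure but too large for nuclear physics experiments.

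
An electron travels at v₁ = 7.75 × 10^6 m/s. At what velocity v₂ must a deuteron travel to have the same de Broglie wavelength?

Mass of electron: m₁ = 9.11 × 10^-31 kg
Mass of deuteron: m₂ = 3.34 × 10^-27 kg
v₂ = 2.11 × 10^3 m/s

For equal de Broglie wavelengths: λ₁ = λ₂

h/(m₁v₁) = h/(m₂v₂)
m₁v₁ = m₂v₂
v₂ = v₁ · (m₁/m₂)

v₂ = 7.75 × 10^6 m/s × (9.11 × 10^-31 kg / 3.34 × 10^-27 kg)
v₂ = 2.11 × 10^3 m/s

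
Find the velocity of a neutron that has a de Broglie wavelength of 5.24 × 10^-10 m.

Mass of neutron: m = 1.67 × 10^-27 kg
7.57 × 10^2 m/s

From the de Broglie relation λ = h/(mv), we solve for v:

v = h/(mλ)
v = (6.626 × 10^-34 J·s) / (1.67 × 10^-27 kg × 5.24 × 10^-10 m)
v = 7.57 × 10^2 m/s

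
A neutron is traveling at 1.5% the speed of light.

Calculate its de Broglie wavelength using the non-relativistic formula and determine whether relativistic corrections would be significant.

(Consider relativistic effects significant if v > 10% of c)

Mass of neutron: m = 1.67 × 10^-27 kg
No, relativistic corrections are not needed.

Using the non-relativistic de Broglie formula λ = h/(mv):

v = 1.5% × c = 4.497 × 10^6 m/s

λ = h/(mv)
λ = (6.626 × 10^-34 J·s) / (1.67 × 10^-27 kg × 4.497 × 10^6 m/s)
λ = 8.82 × 10^-14 m

Since v = 1.5% of c < 10% of c, relativistic corrections are NOT significant and this non-relativistic result is a good approximation.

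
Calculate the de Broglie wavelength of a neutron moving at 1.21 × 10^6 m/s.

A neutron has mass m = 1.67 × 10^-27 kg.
3.28 × 10^-13 m

Using the de Broglie relation λ = h/(mv):

λ = h/(mv)
λ = (6.626 × 10^-34 J·s) / (1.67 × 10^-27 kg × 1.21 × 10^6 m/s)
λ = 3.28 × 10^-13 m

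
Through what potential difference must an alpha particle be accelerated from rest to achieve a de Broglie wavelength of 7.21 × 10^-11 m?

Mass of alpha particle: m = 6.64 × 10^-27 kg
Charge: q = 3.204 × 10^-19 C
1.98 × 10^-2 V

From λ = h/√(2mqV), we solve for V:

λ² = h²/(2mqV)
V = h²/(2mqλ²)
V = (6.626 × 10^-34 J·s)² / (2 × 6.64 × 10^-27 kg × 3.204 × 10^-19 C × (7.21 × 10^-11 m)²)
V = 1.98 × 10^-2 V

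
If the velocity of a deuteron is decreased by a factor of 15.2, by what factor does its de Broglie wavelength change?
The wavelength increases by a factor of 15.2.

From λ = h/(mv), the wavelength is inversely proportional to velocity:

λ ∝ 1/v

If v → v/15.2, then λ → 15.2λ

When velocity is decreased by a factor of 15.2, the wavelength increases by a factor of 15.2.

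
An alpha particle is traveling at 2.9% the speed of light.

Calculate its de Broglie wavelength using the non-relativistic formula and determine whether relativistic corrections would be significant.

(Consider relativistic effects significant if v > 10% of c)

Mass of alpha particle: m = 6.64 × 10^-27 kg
No, relativistic corrections are not needed.

Using the non-relativistic de Broglie formula λ = h/(mv):

v = 2.9% × c = 8.694 × 10^6 m/s

λ = h/(mv)
λ = (6.626 × 10^-34 J·s) / (6.64 × 10^-27 kg × 8.694 × 10^6 m/s)
λ = 1.15 × 10^-14 m

Since v = 2.9% of c < 10% of c, relativistic corrections are NOT significant and this non-relativistic result is a good approximation.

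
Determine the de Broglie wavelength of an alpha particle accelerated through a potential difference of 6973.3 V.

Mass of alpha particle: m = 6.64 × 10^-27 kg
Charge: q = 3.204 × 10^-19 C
1.22 × 10^-13 m

When a particle is accelerated through voltage V, it gains kinetic energy KE = qV.

The de Broglie wavelength is then λ = h/√(2mqV):

λ = h/√(2mqV)
λ = (6.626 × 10^-34 J·s) / √(2 × 6.64 × 10^-27 kg × 3.204 × 10^-19 C × 6973.3 V)
λ = 1.22 × 10^-13 m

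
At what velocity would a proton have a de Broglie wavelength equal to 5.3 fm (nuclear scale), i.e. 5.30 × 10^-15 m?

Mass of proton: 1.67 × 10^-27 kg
7.49 × 10^7 m/s

From λ = h/(mv), solve for v:

v = h/(mλ)
v = (6.626 × 10^-34 J·s) / (1.67 × 10^-27 kg × 5.30 × 10^-15 m)
v = 7.49 × 10^7 m/s

Note: This velocity is 25.0% of the speed of light, so relativistic corrections would be needed for a more accurate calculation.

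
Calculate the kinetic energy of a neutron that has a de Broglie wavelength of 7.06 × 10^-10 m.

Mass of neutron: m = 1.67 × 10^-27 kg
2.64 × 10^-22 J (or 1.65 × 10^-3 eV)

From λ = h/√(2mKE), we solve for KE:

λ² = h²/(2mKE)
KE = h²/(2mλ²)
KE = (6.626 × 10^-34 J·s)² / (2 × 1.67 × 10^-27 kg × (7.06 × 10^-10 m)²)
KE = 2.64 × 10^-22 J
KE = 1.65 × 10^-3 eV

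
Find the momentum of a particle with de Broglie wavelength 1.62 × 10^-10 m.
4.09 × 10^-24 kg·m/s

From the de Broglie relation λ = h/p, we solve for p:

p = h/λ
p = (6.626 × 10^-34 J·s) / (1.62 × 10^-10 m)
p = 4.09 × 10^-24 kg·m/s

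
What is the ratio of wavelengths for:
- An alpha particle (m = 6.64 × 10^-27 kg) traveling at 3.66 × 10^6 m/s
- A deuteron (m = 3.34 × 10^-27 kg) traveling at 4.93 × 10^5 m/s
λ₁/λ₂ = 0.0678

Using λ = h/(mv):

λ₁ = h/(m₁v₁) = 2.73 × 10^-14 m
λ₂ = h/(m₂v₂) = 4.02 × 10^-13 m

Ratio λ₁/λ₂ = (m₂v₂)/(m₁v₁)
         = (3.34 × 10^-27 kg × 4.93 × 10^5 m/s) / (6.64 × 10^-27 kg × 3.66 × 10^6 m/s)
         = 0.0678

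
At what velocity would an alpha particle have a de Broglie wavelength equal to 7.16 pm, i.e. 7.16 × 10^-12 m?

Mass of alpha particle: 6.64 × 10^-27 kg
1.39 × 10^4 m/s

From λ = h/(mv), solve for v:

v = h/(mλ)
v = (6.626 × 10^-34 J·s) / (6.64 × 10^-27 kg × 7.16 × 10^-12 m)
v = 1.39 × 10^4 m/s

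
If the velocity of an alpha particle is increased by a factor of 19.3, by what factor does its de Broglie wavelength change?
The wavelength decreases by a factor of 19.3.

From λ = h/(mv), the wavelength is inversely proportional to velocity:

λ ∝ 1/v

If v → 19.3v, then λ → λ/19.3

When velocity is increased by a factor of 19.3, the wavelength decreases by a factor of 19.3.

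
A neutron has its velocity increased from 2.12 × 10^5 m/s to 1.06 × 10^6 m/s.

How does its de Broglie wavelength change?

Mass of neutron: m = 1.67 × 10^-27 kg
The wavelength decreases by a factor of 5.

Using λ = h/(mv):

Initial wavelength: λ₁ = h/(mv₁) = 1.87 × 10^-12 m
Final wavelength: λ₂ = h/(mv₂) = 3.74 × 10^-13 m

Since λ ∝ 1/v, when velocity increases by a factor of 5, the wavelength decreases by a factor of 5.

λ₂/λ₁ = v₁/v₂ = 1/5

The wavelength decreases by a factor of 5.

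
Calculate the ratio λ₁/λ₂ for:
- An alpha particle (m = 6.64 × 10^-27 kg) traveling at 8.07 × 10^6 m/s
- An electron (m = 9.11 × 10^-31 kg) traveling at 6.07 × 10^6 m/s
λ₁/λ₂ = 1.03 × 10^-4

Using λ = h/(mv):

λ₁ = h/(m₁v₁) = 1.24 × 10^-14 m
λ₂ = h/(m₂v₂) = 1.20 × 10^-10 m

Ratio λ₁/λ₂ = (m₂v₂)/(m₁v₁)
         = (9.11 × 10^-31 kg × 6.07 × 10^6 m/s) / (6.64 × 10^-27 kg × 8.07 × 10^6 m/s)
         = 1.03 × 10^-4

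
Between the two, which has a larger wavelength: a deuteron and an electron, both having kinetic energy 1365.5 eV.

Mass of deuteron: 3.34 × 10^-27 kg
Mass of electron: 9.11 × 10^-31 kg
The electron has the longer wavelength.

Using λ = h/√(2mKE):

For deuteron: λ₁ = h/√(2m₁KE) = 5.48 × 10^-13 m
For electron: λ₂ = h/√(2m₂KE) = 3.32 × 10^-11 m

Since λ ∝ 1/√m at constant kinetic energy, the lighter particle has the longer wavelength.

The electron has the longer de Broglie wavelength.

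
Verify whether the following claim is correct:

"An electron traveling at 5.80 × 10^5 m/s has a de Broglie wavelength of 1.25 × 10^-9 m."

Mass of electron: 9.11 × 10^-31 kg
True

The claim is correct.

Using λ = h/(mv):
λ = (6.626 × 10^-34 J·s) / (9.11 × 10^-31 kg × 5.80 × 10^5 m/s)
λ = 1.25 × 10^-9 m

This matches the claimed value.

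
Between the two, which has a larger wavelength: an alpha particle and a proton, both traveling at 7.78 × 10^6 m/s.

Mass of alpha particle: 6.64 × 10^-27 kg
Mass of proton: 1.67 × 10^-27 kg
The proton has the longer wavelength.

Using λ = h/(mv), since both particles have the same velocity, the wavelength depends only on mass.

For alpha particle: λ₁ = h/(m₁v) = 1.28 × 10^-14 m
For proton: λ₂ = h/(m₂v) = 5.10 × 10^-14 m

Since λ ∝ 1/m at constant velocity, the lighter particle has the longer wavelength.

The proton has the longer de Broglie wavelength.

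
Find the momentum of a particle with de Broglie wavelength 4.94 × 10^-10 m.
1.34 × 10^-24 kg·m/s

From the de Broglie relation λ = h/p, we solve for p:

p = h/λ
p = (6.626 × 10^-34 J·s) / (4.94 × 10^-10 m)
p = 1.34 × 10^-24 kg·m/s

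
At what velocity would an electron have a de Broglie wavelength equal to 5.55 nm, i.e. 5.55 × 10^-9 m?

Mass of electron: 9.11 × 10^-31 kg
1.31 × 10^5 m/s

From λ = h/(mv), solve for v:

v = h/(mλ)
v = (6.626 × 10^-34 J·s) / (9.11 × 10^-31 kg × 5.55 × 10^-9 m)
v = 1.31 × 10^5 m/s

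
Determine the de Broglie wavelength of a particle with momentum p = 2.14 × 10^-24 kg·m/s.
3.10 × 10^-10 m

Using the de Broglie relation λ = h/p:

λ = h/p
λ = (6.626 × 10^-34 J·s) / (2.14 × 10^-24 kg·m/s)
λ = 3.10 × 10^-10 m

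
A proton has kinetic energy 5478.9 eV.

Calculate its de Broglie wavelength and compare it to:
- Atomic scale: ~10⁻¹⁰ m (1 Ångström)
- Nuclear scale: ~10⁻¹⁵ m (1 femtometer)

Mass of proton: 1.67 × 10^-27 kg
λ = 3.87 × 10^-13 m, which is between nuclear and atomic scales.

Using λ = h/√(2mKE):

KE = 5478.9 eV = 8.778 × 10^-16 J

λ = h/√(2mKE)
λ = (6.626 × 10^-34 J·s) / √(2 × 1.67 × 10^-27 kg × 8.778 × 10^-16 J)
λ = 3.87 × 10^-13 m

Comparison:
- Atomic scale (10⁻¹⁰ m): λ is 0.0039× this size
- Nuclear scale (10⁻¹⁵ m): λ is 3.9e+02× this size

The wavelength is between nuclear and atomic scales.

This wavelength is appropriate for probing atomic structure but too large for nuclear physics experiments.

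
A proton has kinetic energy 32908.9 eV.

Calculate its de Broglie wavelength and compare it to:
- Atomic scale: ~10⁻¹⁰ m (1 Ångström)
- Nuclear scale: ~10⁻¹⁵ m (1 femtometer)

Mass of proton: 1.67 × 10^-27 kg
λ = 1.58 × 10^-13 m, which is between nuclear and atomic scales.

Using λ = h/√(2mKE):

KE = 32908.9 eV = 5.273 × 10^-15 J

λ = h/√(2mKE)
λ = (6.626 × 10^-34 J·s) / √(2 × 1.67 × 10^-27 kg × 5.273 × 10^-15 J)
λ = 1.58 × 10^-13 m

Comparison:
- Atomic scale (10⁻¹⁰ m): λ is 0.0016× this size
- Nuclear scale (10⁻¹⁵ m): λ is 1.6e+02× this size

The wavelength is between nuclear and atomic scales.

This wavelength is appropriate for probing atomic structure but too large for nuclear physics experiments.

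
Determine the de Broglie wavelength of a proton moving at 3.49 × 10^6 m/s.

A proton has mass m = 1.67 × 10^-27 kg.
1.14 × 10^-13 m

Using the de Broglie relation λ = h/(mv):

λ = h/(mv)
λ = (6.626 × 10^-34 J·s) / (1.67 × 10^-27 kg × 3.49 × 10^6 m/s)
λ = 1.14 × 10^-13 m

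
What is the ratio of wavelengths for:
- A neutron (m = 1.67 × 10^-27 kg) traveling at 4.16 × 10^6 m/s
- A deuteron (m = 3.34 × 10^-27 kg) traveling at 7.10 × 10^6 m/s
λ₁/λ₂ = 3.41

Using λ = h/(mv):

λ₁ = h/(m₁v₁) = 9.54 × 10^-14 m
λ₂ = h/(m₂v₂) = 2.79 × 10^-14 m

Ratio λ₁/λ₂ = (m₂v₂)/(m₁v₁)
         = (3.34 × 10^-27 kg × 7.10 × 10^6 m/s) / (1.67 × 10^-27 kg × 4.16 × 10^6 m/s)
         = 3.41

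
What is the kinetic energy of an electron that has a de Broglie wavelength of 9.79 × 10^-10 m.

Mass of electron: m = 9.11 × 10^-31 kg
2.51 × 10^-19 J (or 1.57 eV)

From λ = h/√(2mKE), we solve for KE:

λ² = h²/(2mKE)
KE = h²/(2mλ²)
KE = (6.626 × 10^-34 J·s)² / (2 × 9.11 × 10^-31 kg × (9.79 × 10^-10 m)²)
KE = 2.51 × 10^-19 J
KE = 1.57 eV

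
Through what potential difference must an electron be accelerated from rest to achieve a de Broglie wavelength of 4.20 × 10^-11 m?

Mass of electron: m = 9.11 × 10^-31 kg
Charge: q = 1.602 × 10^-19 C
853 V

From λ = h/√(2mqV), we solve for V:

λ² = h²/(2mqV)
V = h²/(2mqλ²)
V = (6.626 × 10^-34 J·s)² / (2 × 9.11 × 10^-31 kg × 1.602 × 10^-19 C × (4.20 × 10^-11 m)²)
V = 853 V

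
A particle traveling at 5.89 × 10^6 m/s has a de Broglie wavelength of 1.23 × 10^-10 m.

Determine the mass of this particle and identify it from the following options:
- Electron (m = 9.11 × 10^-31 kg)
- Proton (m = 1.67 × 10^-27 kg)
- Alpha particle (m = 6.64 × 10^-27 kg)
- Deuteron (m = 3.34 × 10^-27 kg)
The particle is an electron.

From λ = h/(mv), solve for mass:

m = h/(λv)
m = (6.626 × 10^-34 J·s) / (1.23 × 10^-10 m × 5.89 × 10^6 m/s)
m = 9.15 × 10^-31 kg

Comparing with the listed masses, this is closest to an electron.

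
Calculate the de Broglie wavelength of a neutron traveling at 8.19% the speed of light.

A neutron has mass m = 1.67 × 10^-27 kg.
1.62 × 10^-14 m

Using the de Broglie relation λ = h/(mv):

v = 8.19% × c = 2.455 × 10^7 m/s

λ = h/(mv)
λ = (6.626 × 10^-34 J·s) / (1.67 × 10^-27 kg × 2.455 × 10^7 m/s)
λ = 1.62 × 10^-14 m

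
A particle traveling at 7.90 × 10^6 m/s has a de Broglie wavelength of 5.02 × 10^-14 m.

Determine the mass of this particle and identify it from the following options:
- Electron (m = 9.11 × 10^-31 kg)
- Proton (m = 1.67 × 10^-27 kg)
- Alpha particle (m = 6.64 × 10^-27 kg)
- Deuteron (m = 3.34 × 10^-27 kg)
The particle is a proton.

From λ = h/(mv), solve for mass:

m = h/(λv)
m = (6.626 × 10^-34 J·s) / (5.02 × 10^-14 m × 7.90 × 10^6 m/s)
m = 1.67 × 10^-27 kg

Comparing with the listed masses, this is closest to a proton.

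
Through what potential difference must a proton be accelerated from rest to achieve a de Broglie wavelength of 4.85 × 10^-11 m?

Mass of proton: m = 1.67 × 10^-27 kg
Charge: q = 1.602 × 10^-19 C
3.49 × 10^-1 V

From λ = h/√(2mqV), we solve for V:

λ² = h²/(2mqV)
V = h²/(2mqλ²)
V = (6.626 × 10^-34 J·s)² / (2 × 1.67 × 10^-27 kg × 1.602 × 10^-19 C × (4.85 × 10^-11 m)²)
V = 3.49 × 10^-1 V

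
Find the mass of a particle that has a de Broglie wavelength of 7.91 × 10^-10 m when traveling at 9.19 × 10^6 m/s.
9.12 × 10^-32 kg

From the de Broglie relation λ = h/(mv), we solve for m:

m = h/(λv)
m = (6.626 × 10^-34 J·s) / (7.91 × 10^-10 m × 9.19 × 10^6 m/s)
m = 9.12 × 10^-32 kg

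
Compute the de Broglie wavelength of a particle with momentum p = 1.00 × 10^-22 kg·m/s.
6.63 × 10^-12 m

Using the de Broglie relation λ = h/p:

λ = h/p
λ = (6.626 × 10^-34 J·s) / (1.00 × 10^-22 kg·m/s)
λ = 6.63 × 10^-12 m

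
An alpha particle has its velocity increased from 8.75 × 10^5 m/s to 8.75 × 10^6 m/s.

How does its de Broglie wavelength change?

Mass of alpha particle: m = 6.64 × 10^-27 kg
The wavelength decreases by a factor of 10.

Using λ = h/(mv):

Initial wavelength: λ₁ = h/(mv₁) = 1.14 × 10^-13 m
Final wavelength: λ₂ = h/(mv₂) = 1.14 × 10^-14 m

Since λ ∝ 1/v, when velocity increases by a factor of 10, the wavelength decreases by a factor of 10.

λ₂/λ₁ = v₁/v₂ = 1/10

The wavelength decreases by a factor of 10.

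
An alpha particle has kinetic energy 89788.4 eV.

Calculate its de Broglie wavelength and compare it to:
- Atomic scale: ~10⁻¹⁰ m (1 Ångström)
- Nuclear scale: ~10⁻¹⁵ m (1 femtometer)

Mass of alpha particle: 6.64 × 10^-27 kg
λ = 4.79 × 10^-14 m, which is between nuclear and atomic scales.

Using λ = h/√(2mKE):

KE = 89788.4 eV = 1.439 × 10^-14 J

λ = h/√(2mKE)
λ = (6.626 × 10^-34 J·s) / √(2 × 6.64 × 10^-27 kg × 1.439 × 10^-14 J)
λ = 4.79 × 10^-14 m

Comparison:
- Atomic scale (10⁻¹⁰ m): λ is 0.00048× this size
- Nuclear scale (10⁻¹⁵ m): λ is 48× this size

The wavelength is between nuclear and atomic scales.

This wavelength is appropriate for probing atomic structure but too large for nuclear physics experiments.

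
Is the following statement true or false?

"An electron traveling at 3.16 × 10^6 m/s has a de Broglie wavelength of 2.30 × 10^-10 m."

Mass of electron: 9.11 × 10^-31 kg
True

The claim is correct.

Using λ = h/(mv):
λ = (6.626 × 10^-34 J·s) / (9.11 × 10^-31 kg × 3.16 × 10^6 m/s)
λ = 2.30 × 10^-10 m

This matches the claimed value.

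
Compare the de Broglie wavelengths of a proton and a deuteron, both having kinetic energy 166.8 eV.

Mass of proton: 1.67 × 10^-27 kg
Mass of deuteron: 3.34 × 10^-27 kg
The proton has the longer wavelength.

Using λ = h/√(2mKE):

For proton: λ₁ = h/√(2m₁KE) = 2.22 × 10^-12 m
For deuteron: λ₂ = h/√(2m₂KE) = 1.57 × 10^-12 m

Since λ ∝ 1/√m at constant kinetic energy, the lighter particle has the longer wavelength.

The proton has the longer de Broglie wavelength.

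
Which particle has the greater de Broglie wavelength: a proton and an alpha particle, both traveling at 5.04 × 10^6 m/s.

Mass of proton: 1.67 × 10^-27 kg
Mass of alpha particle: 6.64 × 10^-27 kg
The proton has the longer wavelength.

Using λ = h/(mv), since both particles have the same velocity, the wavelength depends only on mass.

For proton: λ₁ = h/(m₁v) = 7.87 × 10^-14 m
For alpha particle: λ₂ = h/(m₂v) = 1.98 × 10^-14 m

Since λ ∝ 1/m at constant velocity, the lighter particle has the longer wavelength.

The proton has the longer de Broglie wavelength.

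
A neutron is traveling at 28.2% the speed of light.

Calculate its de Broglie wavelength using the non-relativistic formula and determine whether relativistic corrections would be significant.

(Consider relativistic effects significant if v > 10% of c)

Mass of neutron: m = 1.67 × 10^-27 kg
Yes, relativistic corrections are needed.

Using the non-relativistic de Broglie formula λ = h/(mv):

v = 28.2% × c = 8.454 × 10^7 m/s

λ = h/(mv)
λ = (6.626 × 10^-34 J·s) / (1.67 × 10^-27 kg × 8.454 × 10^7 m/s)
λ = 4.69 × 10^-15 m

Since v = 28.2% of c > 10% of c, relativistic corrections ARE significant and the actual wavelength would differ from this non-relativistic estimate.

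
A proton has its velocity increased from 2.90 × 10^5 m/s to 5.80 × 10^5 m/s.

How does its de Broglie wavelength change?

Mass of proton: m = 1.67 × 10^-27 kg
The wavelength decreases by a factor of 2.

Using λ = h/(mv):

Initial wavelength: λ₁ = h/(mv₁) = 1.37 × 10^-12 m
Final wavelength: λ₂ = h/(mv₂) = 6.84 × 10^-13 m

Since λ ∝ 1/v, when velocity increases by a factor of 2, the wavelength decreases by a factor of 2.

λ₂/λ₁ = v₁/v₂ = 1/2

The wavelength decreases by a factor of 2.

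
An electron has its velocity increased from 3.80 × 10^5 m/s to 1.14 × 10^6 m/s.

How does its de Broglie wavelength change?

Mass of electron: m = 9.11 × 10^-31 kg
The wavelength decreases by a factor of 3.

Using λ = h/(mv):

Initial wavelength: λ₁ = h/(mv₁) = 1.91 × 10^-9 m
Final wavelength: λ₂ = h/(mv₂) = 6.38 × 10^-10 m

Since λ ∝ 1/v, when velocity increases by a factor of 3, the wavelength decreases by a factor of 3.

λ₂/λ₁ = v₁/v₂ = 1/3

The wavelength decreases by a factor of 3.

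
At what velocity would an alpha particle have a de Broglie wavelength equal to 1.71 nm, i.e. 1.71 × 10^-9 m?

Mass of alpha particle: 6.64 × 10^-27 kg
5.84 × 10^1 m/s

From λ = h/(mv), solve for v:

v = h/(mλ)
v = (6.626 × 10^-34 J·s) / (6.64 × 10^-27 kg × 1.71 × 10^-9 m)
v = 5.84 × 10^1 m/s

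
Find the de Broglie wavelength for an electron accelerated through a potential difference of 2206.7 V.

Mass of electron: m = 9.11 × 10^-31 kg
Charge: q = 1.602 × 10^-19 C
2.61 × 10^-11 m

When a particle is accelerated through voltage V, it gains kinetic energy KE = qV.

The de Broglie wavelength is then λ = h/√(2mqV):

λ = h/√(2mqV)
λ = (6.626 × 10^-34 J·s) / √(2 × 9.11 × 10^-31 kg × 1.602 × 10^-19 C × 2206.7 V)
λ = 2.61 × 10^-11 m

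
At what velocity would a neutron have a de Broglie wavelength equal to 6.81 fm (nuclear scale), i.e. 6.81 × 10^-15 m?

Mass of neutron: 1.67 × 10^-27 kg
5.83 × 10^7 m/s

From λ = h/(mv), solve for v:

v = h/(mλ)
v = (6.626 × 10^-34 J·s) / (1.67 × 10^-27 kg × 6.81 × 10^-15 m)
v = 5.83 × 10^7 m/s

Note: This velocity is 19.4% of the speed of light, so relativistic corrections would be needed for a more accurate calculation.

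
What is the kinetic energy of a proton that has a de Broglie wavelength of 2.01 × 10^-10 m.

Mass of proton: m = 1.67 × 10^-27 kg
3.25 × 10^-21 J (or 0.0203 eV)

From λ = h/√(2mKE), we solve for KE:

λ² = h²/(2mKE)
KE = h²/(2mλ²)
KE = (6.626 × 10^-34 J·s)² / (2 × 1.67 × 10^-27 kg × (2.01 × 10^-10 m)²)
KE = 3.25 × 10^-21 J
KE = 0.0203 eV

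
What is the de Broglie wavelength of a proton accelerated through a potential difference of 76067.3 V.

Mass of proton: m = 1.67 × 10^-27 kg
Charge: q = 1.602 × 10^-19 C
1.04 × 10^-13 m

When a particle is accelerated through voltage V, it gains kinetic energy KE = qV.

The de Broglie wavelength is then λ = h/√(2mqV):

λ = h/√(2mqV)
λ = (6.626 × 10^-34 J·s) / √(2 × 1.67 × 10^-27 kg × 1.602 × 10^-19 C × 76067.3 V)
λ = 1.04 × 10^-13 m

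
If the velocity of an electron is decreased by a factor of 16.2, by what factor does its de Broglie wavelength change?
The wavelength increases by a factor of 16.2.

From λ = h/(mv), the wavelength is inversely proportional to velocity:

λ ∝ 1/v

If v → v/16.2, then λ → 16.2λ

When velocity is decreased by a factor of 16.2, the wavelength increases by a factor of 16.2.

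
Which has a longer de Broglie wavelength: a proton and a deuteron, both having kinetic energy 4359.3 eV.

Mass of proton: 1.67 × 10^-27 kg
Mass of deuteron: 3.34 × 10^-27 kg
The proton has the longer wavelength.

Using λ = h/√(2mKE):

For proton: λ₁ = h/√(2m₁KE) = 4.34 × 10^-13 m
For deuteron: λ₂ = h/√(2m₂KE) = 3.07 × 10^-13 m

Since λ ∝ 1/√m at constant kinetic energy, the lighter particle has the longer wavelength.

The proton has the longer de Broglie wavelength.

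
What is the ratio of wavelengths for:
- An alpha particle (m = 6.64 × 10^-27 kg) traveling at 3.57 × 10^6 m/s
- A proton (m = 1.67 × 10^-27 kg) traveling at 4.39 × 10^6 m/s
λ₁/λ₂ = 0.309

Using λ = h/(mv):

λ₁ = h/(m₁v₁) = 2.80 × 10^-14 m
λ₂ = h/(m₂v₂) = 9.04 × 10^-14 m

Ratio λ₁/λ₂ = (m₂v₂)/(m₁v₁)
         = (1.67 × 10^-27 kg × 4.39 × 10^6 m/s) / (6.64 × 10^-27 kg × 3.57 × 10^6 m/s)
         = 0.309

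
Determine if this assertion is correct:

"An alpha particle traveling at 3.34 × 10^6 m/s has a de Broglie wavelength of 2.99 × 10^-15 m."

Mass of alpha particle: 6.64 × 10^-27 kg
False

The claim is incorrect.

Using λ = h/(mv):
λ = (6.626 × 10^-34 J·s) / (6.64 × 10^-27 kg × 3.34 × 10^6 m/s)
λ = 2.99 × 10^-14 m

The actual wavelength differs from the claimed 2.99 × 10^-15 m.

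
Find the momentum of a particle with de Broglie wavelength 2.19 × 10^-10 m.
3.03 × 10^-24 kg·m/s

From the de Broglie relation λ = h/p, we solve for p:

p = h/λ
p = (6.626 × 10^-34 J·s) / (2.19 × 10^-10 m)
p = 3.03 × 10^-24 kg·m/s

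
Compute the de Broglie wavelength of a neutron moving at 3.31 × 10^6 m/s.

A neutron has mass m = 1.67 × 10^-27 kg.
1.20 × 10^-13 m

Using the de Broglie relation λ = h/(mv):

λ = h/(mv)
λ = (6.626 × 10^-34 J·s) / (1.67 × 10^-27 kg × 3.31 × 10^6 m/s)
λ = 1.20 × 10^-13 m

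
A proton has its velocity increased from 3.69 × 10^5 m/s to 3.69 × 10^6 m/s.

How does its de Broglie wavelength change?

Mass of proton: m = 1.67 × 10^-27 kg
The wavelength decreases by a factor of 10.

Using λ = h/(mv):

Initial wavelength: λ₁ = h/(mv₁) = 1.08 × 10^-12 m
Final wavelength: λ₂ = h/(mv₂) = 1.08 × 10^-13 m

Since λ ∝ 1/v, when velocity increases by a factor of 10, the wavelength decreases by a factor of 10.

λ₂/λ₁ = v₁/v₂ = 1/10

The wavelength decreases by a factor of 10.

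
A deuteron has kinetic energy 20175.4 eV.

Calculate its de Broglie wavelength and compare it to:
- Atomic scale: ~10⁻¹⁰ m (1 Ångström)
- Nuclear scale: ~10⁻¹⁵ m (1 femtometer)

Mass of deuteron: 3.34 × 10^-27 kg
λ = 1.43 × 10^-13 m, which is between nuclear and atomic scales.

Using λ = h/√(2mKE):

KE = 20175.4 eV = 3.232 × 10^-15 J

λ = h/√(2mKE)
λ = (6.626 × 10^-34 J·s) / √(2 × 3.34 × 10^-27 kg × 3.232 × 10^-15 J)
λ = 1.43 × 10^-13 m

Comparison:
- Atomic scale (10⁻¹⁰ m): λ is 0.0014× this size
- Nuclear scale (10⁻¹⁵ m): λ is 1.4e+02× this size

The wavelength is between nuclear and atomic scales.

This wavelength is appropriate for probing atomic structure but too large for nuclear physics experiments.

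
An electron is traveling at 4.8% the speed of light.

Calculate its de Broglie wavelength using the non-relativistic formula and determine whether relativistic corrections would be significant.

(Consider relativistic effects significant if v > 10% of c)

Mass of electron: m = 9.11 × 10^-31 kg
No, relativistic corrections are not needed.

Using the non-relativistic de Broglie formula λ = h/(mv):

v = 4.8% × c = 1.439 × 10^7 m/s

λ = h/(mv)
λ = (6.626 × 10^-34 J·s) / (9.11 × 10^-31 kg × 1.439 × 10^7 m/s)
λ = 5.05 × 10^-11 m

Since v = 4.8% of c < 10% of c, relativistic corrections are NOT significant and this non-relativistic result is a good approximation.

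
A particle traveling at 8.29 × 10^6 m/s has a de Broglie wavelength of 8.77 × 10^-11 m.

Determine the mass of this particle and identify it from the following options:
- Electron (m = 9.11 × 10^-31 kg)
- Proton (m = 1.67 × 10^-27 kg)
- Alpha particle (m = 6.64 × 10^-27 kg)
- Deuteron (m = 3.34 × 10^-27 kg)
The particle is an electron.

From λ = h/(mv), solve for mass:

m = h/(λv)
m = (6.626 × 10^-34 J·s) / (8.77 × 10^-11 m × 8.29 × 10^6 m/s)
m = 9.11 × 10^-31 kg

Comparing with the listed masses, this is closest to an electron.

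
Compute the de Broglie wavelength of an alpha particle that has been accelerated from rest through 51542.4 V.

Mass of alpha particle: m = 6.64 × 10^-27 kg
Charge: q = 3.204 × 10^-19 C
4.47 × 10^-14 m

When a particle is accelerated through voltage V, it gains kinetic energy KE = qV.

The de Broglie wavelength is then λ = h/√(2mqV):

λ = h/√(2mqV)
λ = (6.626 × 10^-34 J·s) / √(2 × 6.64 × 10^-27 kg × 3.204 × 10^-19 C × 51542.4 V)
λ = 4.47 × 10^-14 m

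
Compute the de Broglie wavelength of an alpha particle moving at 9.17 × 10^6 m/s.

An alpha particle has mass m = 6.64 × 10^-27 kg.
1.09 × 10^-14 m

Using the de Broglie relation λ = h/(mv):

λ = h/(mv)
λ = (6.626 × 10^-34 J·s) / (6.64 × 10^-27 kg × 9.17 × 10^6 m/s)
λ = 1.09 × 10^-14 m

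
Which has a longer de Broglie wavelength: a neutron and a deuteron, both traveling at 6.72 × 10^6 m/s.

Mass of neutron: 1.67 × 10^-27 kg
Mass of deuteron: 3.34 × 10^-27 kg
The neutron has the longer wavelength.

Using λ = h/(mv), since both particles have the same velocity, the wavelength depends only on mass.

For neutron: λ₁ = h/(m₁v) = 5.90 × 10^-14 m
For deuteron: λ₂ = h/(m₂v) = 2.95 × 10^-14 m

Since λ ∝ 1/m at constant velocity, the lighter particle has the longer wavelength.

The neutron has the longer de Broglie wavelength.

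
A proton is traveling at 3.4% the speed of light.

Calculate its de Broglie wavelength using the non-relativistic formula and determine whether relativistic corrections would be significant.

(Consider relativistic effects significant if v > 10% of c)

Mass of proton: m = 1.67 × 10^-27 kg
No, relativistic corrections are not needed.

Using the non-relativistic de Broglie formula λ = h/(mv):

v = 3.4% × c = 1.019 × 10^7 m/s

λ = h/(mv)
λ = (6.626 × 10^-34 J·s) / (1.67 × 10^-27 kg × 1.019 × 10^7 m/s)
λ = 3.89 × 10^-14 m

Since v = 3.4% of c < 10% of c, relativistic corrections are NOT significant and this non-relativistic result is a good approximation.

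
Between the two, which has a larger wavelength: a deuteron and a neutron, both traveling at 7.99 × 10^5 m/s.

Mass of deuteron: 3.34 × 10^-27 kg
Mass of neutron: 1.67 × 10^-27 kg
The neutron has the longer wavelength.

Using λ = h/(mv), since both particles have the same velocity, the wavelength depends only on mass.

For deuteron: λ₁ = h/(m₁v) = 2.48 × 10^-13 m
For neutron: λ₂ = h/(m₂v) = 4.97 × 10^-13 m

Since λ ∝ 1/m at constant velocity, the lighter particle has the longer wavelength.

The neutron has the longer de Broglie wavelength.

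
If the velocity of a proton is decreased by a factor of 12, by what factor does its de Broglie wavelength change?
The wavelength increases by a factor of 12.

From λ = h/(mv), the wavelength is inversely proportional to velocity:

λ ∝ 1/v

If v → v/12, then λ → 12λ

When velocity is decreased by a factor of 12, the wavelength increases by a factor of 12.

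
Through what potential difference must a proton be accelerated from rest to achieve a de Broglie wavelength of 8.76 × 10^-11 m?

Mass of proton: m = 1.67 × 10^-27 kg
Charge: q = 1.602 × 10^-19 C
1.07 × 10^-1 V

From λ = h/√(2mqV), we solve for V:

λ² = h²/(2mqV)
V = h²/(2mqλ²)
V = (6.626 × 10^-34 J·s)² / (2 × 1.67 × 10^-27 kg × 1.602 × 10^-19 C × (8.76 × 10^-11 m)²)
V = 1.07 × 10^-1 V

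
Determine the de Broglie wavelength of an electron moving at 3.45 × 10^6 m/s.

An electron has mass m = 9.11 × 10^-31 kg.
2.11 × 10^-10 m

Using the de Broglie relation λ = h/(mv):

λ = h/(mv)
λ = (6.626 × 10^-34 J·s) / (9.11 × 10^-31 kg × 3.45 × 10^6 m/s)
λ = 2.11 × 10^-10 m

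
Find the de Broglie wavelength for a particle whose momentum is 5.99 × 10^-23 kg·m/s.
1.11 × 10^-11 m

Using the de Broglie relation λ = h/p:

λ = h/p
λ = (6.626 × 10^-34 J·s) / (5.99 × 10^-23 kg·m/s)
λ = 1.11 × 10^-11 m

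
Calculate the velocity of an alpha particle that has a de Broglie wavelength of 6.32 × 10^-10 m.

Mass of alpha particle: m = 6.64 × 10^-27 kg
1.58 × 10^2 m/s

From the de Broglie relation λ = h/(mv), we solve for v:

v = h/(mλ)
v = (6.626 × 10^-34 J·s) / (6.64 × 10^-27 kg × 6.32 × 10^-10 m)
v = 1.58 × 10^2 m/s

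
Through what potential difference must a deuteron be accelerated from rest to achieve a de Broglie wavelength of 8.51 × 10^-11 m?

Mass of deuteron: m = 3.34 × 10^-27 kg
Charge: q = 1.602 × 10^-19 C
5.67 × 10^-2 V

From λ = h/√(2mqV), we solve for V:

λ² = h²/(2mqV)
V = h²/(2mqλ²)
V = (6.626 × 10^-34 J·s)² / (2 × 3.34 × 10^-27 kg × 1.602 × 10^-19 C × (8.51 × 10^-11 m)²)
V = 5.67 × 10^-2 V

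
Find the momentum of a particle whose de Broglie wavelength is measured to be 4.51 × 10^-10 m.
1.47 × 10^-24 kg·m/s

From the de Broglie relation λ = h/p, we solve for p:

p = h/λ
p = (6.626 × 10^-34 J·s) / (4.51 × 10^-10 m)
p = 1.47 × 10^-24 kg·m/s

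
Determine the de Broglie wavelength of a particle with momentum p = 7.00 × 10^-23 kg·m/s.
9.47 × 10^-12 m

Using the de Broglie relation λ = h/p:

λ = h/p
λ = (6.626 × 10^-34 J·s) / (7.00 × 10^-23 kg·m/s)
λ = 9.47 × 10^-12 m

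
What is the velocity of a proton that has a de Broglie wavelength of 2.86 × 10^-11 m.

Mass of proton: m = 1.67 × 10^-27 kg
1.39 × 10^4 m/s

From the de Broglie relation λ = h/(mv), we solve for v:

v = h/(mλ)
v = (6.626 × 10^-34 J·s) / (1.67 × 10^-27 kg × 2.86 × 10^-11 m)
v = 1.39 × 10^4 m/s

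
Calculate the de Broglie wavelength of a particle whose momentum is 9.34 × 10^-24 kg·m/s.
7.09 × 10^-11 m

Using the de Broglie relation λ = h/p:

λ = h/p
λ = (6.626 × 10^-34 J·s) / (9.34 × 10^-24 kg·m/s)
λ = 7.09 × 10^-11 m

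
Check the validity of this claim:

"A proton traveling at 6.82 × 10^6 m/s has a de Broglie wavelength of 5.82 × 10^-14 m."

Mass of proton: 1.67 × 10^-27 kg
True

The claim is correct.

Using λ = h/(mv):
λ = (6.626 × 10^-34 J·s) / (1.67 × 10^-27 kg × 6.82 × 10^6 m/s)
λ = 5.82 × 10^-14 m

This matches the claimed value.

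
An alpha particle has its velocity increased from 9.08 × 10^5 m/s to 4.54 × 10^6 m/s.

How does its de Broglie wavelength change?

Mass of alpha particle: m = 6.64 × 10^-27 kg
The wavelength decreases by a factor of 5.

Using λ = h/(mv):

Initial wavelength: λ₁ = h/(mv₁) = 1.10 × 10^-13 m
Final wavelength: λ₂ = h/(mv₂) = 2.20 × 10^-14 m

Since λ ∝ 1/v, when velocity increases by a factor of 5, the wavelength decreases by a factor of 5.

λ₂/λ₁ = v₁/v₂ = 1/5

The wavelength decreases by a factor of 5.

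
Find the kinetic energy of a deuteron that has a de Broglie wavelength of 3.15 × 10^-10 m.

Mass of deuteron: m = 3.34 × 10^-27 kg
6.62 × 10^-22 J (or 4.13 × 10^-3 eV)

From λ = h/√(2mKE), we solve for KE:

λ² = h²/(2mKE)
KE = h²/(2mλ²)
KE = (6.626 × 10^-34 J·s)² / (2 × 3.34 × 10^-27 kg × (3.15 × 10^-10 m)²)
KE = 6.62 × 10^-22 J
KE = 4.13 × 10^-3 eV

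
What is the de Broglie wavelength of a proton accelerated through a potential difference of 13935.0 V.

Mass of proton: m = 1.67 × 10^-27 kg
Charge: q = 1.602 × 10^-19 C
2.43 × 10^-13 m

When a particle is accelerated through voltage V, it gains kinetic energy KE = qV.

The de Broglie wavelength is then λ = h/√(2mqV):

λ = h/√(2mqV)
λ = (6.626 × 10^-34 J·s) / √(2 × 1.67 × 10^-27 kg × 1.602 × 10^-19 C × 13935.0 V)
λ = 2.43 × 10^-13 m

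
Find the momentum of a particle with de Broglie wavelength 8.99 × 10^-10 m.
7.37 × 10^-25 kg·m/s

From the de Broglie relation λ = h/p, we solve for p:

p = h/λ
p = (6.626 × 10^-34 J·s) / (8.99 × 10^-10 m)
p = 7.37 × 10^-25 kg·m/s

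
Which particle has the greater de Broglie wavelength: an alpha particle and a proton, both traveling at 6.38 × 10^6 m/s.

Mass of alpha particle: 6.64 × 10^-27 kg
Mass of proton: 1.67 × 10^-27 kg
The proton has the longer wavelength.

Using λ = h/(mv), since both particles have the same velocity, the wavelength depends only on mass.

For alpha particle: λ₁ = h/(m₁v) = 1.56 × 10^-14 m
For proton: λ₂ = h/(m₂v) = 6.22 × 10^-14 m

Since λ ∝ 1/m at constant velocity, the lighter particle has the longer wavelength.

The proton has the longer de Broglie wavelength.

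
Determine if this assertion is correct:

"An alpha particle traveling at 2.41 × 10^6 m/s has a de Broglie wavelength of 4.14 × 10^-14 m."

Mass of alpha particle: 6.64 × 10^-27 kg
True

The claim is correct.

Using λ = h/(mv):
λ = (6.626 × 10^-34 J·s) / (6.64 × 10^-27 kg × 2.41 × 10^6 m/s)
λ = 4.14 × 10^-14 m

This matches the claimed value.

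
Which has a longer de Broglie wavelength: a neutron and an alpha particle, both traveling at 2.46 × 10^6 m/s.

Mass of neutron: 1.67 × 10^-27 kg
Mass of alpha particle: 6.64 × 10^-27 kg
The neutron has the longer wavelength.

Using λ = h/(mv), since both particles have the same velocity, the wavelength depends only on mass.

For neutron: λ₁ = h/(m₁v) = 1.61 × 10^-13 m
For alpha particle: λ₂ = h/(m₂v) = 4.06 × 10^-14 m

Since λ ∝ 1/m at constant velocity, the lighter particle has the longer wavelength.

The neutron has the longer de Broglie wavelength.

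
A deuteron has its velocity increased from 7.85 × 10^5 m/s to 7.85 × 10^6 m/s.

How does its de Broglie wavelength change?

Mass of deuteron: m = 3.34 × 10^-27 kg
The wavelength decreases by a factor of 10.

Using λ = h/(mv):

Initial wavelength: λ₁ = h/(mv₁) = 2.53 × 10^-13 m
Final wavelength: λ₂ = h/(mv₂) = 2.53 × 10^-14 m

Since λ ∝ 1/v, when velocity increases by a factor of 10, the wavelength decreases by a factor of 10.

λ₂/λ₁ = v₁/v₂ = 1/10

The wavelength decreases by a factor of 10.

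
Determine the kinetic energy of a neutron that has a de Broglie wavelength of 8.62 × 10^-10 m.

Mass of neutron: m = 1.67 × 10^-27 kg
1.77 × 10^-22 J (or 1.10 × 10^-3 eV)

From λ = h/√(2mKE), we solve for KE:

λ² = h²/(2mKE)
KE = h²/(2mλ²)
KE = (6.626 × 10^-34 J·s)² / (2 × 1.67 × 10^-27 kg × (8.62 × 10^-10 m)²)
KE = 1.77 × 10^-22 J
KE = 1.10 × 10^-3 eV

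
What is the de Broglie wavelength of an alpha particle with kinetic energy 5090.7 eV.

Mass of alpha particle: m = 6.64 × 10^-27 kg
2.01 × 10^-13 m

Using λ = h/√(2mKE):

First convert KE to Joules: KE = 5090.7 eV = 8.156 × 10^-16 J

λ = h/√(2mKE)
λ = (6.626 × 10^-34 J·s) / √(2 × 6.64 × 10^-27 kg × 8.156 × 10^-16 J)
λ = 2.01 × 10^-13 m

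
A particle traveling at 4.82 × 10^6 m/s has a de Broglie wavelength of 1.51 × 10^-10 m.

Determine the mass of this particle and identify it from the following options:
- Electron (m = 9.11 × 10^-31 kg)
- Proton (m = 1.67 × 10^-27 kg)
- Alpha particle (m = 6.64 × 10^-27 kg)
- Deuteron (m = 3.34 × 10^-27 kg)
The particle is an electron.

From λ = h/(mv), solve for mass:

m = h/(λv)
m = (6.626 × 10^-34 J·s) / (1.51 × 10^-10 m × 4.82 × 10^6 m/s)
m = 9.10 × 10^-31 kg

Comparing with the listed masses, this is closest to an electron.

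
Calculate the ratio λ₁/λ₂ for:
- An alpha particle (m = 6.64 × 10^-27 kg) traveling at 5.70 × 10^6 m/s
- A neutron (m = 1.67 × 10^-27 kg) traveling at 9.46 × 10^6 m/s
λ₁/λ₂ = 0.417

Using λ = h/(mv):

λ₁ = h/(m₁v₁) = 1.75 × 10^-14 m
λ₂ = h/(m₂v₂) = 4.19 × 10^-14 m

Ratio λ₁/λ₂ = (m₂v₂)/(m₁v₁)
         = (1.67 × 10^-27 kg × 9.46 × 10^6 m/s) / (6.64 × 10^-27 kg × 5.70 × 10^6 m/s)
         = 0.417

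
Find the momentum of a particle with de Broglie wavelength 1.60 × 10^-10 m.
4.14 × 10^-24 kg·m/s

From the de Broglie relation λ = h/p, we solve for p:

p = h/λ
p = (6.626 × 10^-34 J·s) / (1.60 × 10^-10 m)
p = 4.14 × 10^-24 kg·m/s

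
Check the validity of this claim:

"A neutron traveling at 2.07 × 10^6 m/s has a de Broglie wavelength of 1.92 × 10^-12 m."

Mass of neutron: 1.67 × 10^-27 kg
False

The claim is incorrect.

Using λ = h/(mv):
λ = (6.626 × 10^-34 J·s) / (1.67 × 10^-27 kg × 2.07 × 10^6 m/s)
λ = 1.92 × 10^-13 m

The actual wavelength differs from the claimed 1.92 × 10^-12 m.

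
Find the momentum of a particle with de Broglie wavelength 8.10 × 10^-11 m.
8.18 × 10^-24 kg·m/s

From the de Broglie relation λ = h/p, we solve for p:

p = h/λ
p = (6.626 × 10^-34 J·s) / (8.10 × 10^-11 m)
p = 8.18 × 10^-24 kg·m/s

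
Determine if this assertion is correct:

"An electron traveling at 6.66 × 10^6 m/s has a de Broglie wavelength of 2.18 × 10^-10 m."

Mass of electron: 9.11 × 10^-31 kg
False

The claim is incorrect.

Using λ = h/(mv):
λ = (6.626 × 10^-34 J·s) / (9.11 × 10^-31 kg × 6.66 × 10^6 m/s)
λ = 1.09 × 10^-10 m

The actual wavelength differs from the claimed 2.18 × 10^-10 m.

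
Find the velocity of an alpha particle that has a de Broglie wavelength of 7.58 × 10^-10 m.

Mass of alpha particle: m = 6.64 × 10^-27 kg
1.32 × 10^2 m/s

From the de Broglie relation λ = h/(mv), we solve for v:

v = h/(mλ)
v = (6.626 × 10^-34 J·s) / (6.64 × 10^-27 kg × 7.58 × 10^-10 m)
v = 1.32 × 10^2 m/s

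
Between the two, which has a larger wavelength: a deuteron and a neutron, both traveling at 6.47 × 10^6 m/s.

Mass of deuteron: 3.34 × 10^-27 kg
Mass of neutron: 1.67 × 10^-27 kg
The neutron has the longer wavelength.

Using λ = h/(mv), since both particles have the same velocity, the wavelength depends only on mass.

For deuteron: λ₁ = h/(m₁v) = 3.07 × 10^-14 m
For neutron: λ₂ = h/(m₂v) = 6.13 × 10^-14 m

Since λ ∝ 1/m at constant velocity, the lighter particle has the longer wavelength.

The neutron has the longer de Broglie wavelength.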